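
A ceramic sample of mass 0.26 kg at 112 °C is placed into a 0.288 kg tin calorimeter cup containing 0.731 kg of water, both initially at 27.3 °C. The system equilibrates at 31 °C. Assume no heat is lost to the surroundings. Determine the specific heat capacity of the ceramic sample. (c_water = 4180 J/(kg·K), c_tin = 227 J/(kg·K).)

c ≈ 548 J/(kg·K)

Net heat exchanged in the isolated system is zero:
0.26×c×(31 − 112) + 0.731×4180×(31 − 27.3) + 0.288×227×(31 − 27.3) = 0
-21.06 c = -11548
c = -11548/-21.06 ≈ 548.3 J/(kg·K)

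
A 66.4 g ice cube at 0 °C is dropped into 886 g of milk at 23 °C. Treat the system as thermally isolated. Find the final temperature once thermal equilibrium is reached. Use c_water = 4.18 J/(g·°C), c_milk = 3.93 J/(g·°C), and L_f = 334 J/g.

Energy balance with sensible and latent terms:
melt ice: 66.4·334 = 22178; warm the meltwater: 277.55 T; milk cools: 886·3.93·(T − 23) = 3482(T − 23)
3759.5 T = 80086 − 22178 = 57908
T ≈ 15.40 °C (positive, so assuming full melt was valid).

T_f ≈ 15.4 °C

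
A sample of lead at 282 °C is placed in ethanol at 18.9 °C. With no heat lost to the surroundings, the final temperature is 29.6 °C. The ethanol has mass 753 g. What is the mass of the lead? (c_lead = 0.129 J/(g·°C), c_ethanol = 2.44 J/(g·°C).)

m ≈ 604 g

Heat lost by the lead = heat gained by the ethanol:
m·0.129·(282 − 29.6) = 753·2.44·(29.6 − 18.9)
32.56 m = 19659  ⇒  m ≈ 603.8 g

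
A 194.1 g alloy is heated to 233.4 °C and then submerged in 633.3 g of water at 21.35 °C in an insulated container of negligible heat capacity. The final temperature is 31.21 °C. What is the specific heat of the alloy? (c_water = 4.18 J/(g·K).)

c ≈ 0.665 J/(g·K)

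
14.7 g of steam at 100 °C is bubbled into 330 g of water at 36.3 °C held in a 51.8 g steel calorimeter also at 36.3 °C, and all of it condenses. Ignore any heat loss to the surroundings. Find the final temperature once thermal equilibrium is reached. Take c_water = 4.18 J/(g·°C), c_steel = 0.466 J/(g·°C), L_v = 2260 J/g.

Sum of m c ΔT and latent-heat terms is zero:
condense steam: −14.7×2260 = −33222; condensed water 100 °C→T: 61.45(T − 100); water warms: 330×4.18×(T − 36.3) = 1379.4(T − 36.3); cup: 24.14(T − 36.3)
1465 T = 33222 + 6144.6 + 50948 = 90315
T ≈ 61.65 °C, under the boiling point, so the assumption holds.

T_f ≈ 61.6 °C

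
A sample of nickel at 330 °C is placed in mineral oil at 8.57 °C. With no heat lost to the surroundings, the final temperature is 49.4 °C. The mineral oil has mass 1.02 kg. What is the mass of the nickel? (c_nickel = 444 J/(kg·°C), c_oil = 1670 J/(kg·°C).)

Heat lost by the nickel = heat gained by the oil:
m×444×(330 − 49.4) = 1.02×1670×(49.4 − 8.57)
124586 m = 69550  ⇒  m ≈ 0.5582 kg

m ≈ 0.558 kg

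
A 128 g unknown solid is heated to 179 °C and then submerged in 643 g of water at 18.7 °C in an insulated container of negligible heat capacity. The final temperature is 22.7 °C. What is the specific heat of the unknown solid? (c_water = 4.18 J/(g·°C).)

m_s c (T_s − T_f) = m_water c_water (T_f − T_0):
128·c·(179 − 22.7) = 643·4.18·(22.7 − 18.7)
20006 c = 10751  ⇒  c ≈ 0.5374 J/(g·°C)

c ≈ 0.537 J/(g·°C)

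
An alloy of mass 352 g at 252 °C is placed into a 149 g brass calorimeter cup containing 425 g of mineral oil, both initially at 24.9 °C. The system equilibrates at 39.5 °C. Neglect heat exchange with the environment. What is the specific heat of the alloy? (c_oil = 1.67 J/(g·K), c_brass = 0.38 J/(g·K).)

c ≈ 0.15 J/(g·K)

Heat gained plus heat lost sum to zero:
352×c×(39.5 − 252) + 425×1.67×(39.5 − 24.9) + 149×0.38×(39.5 − 24.9) = 0
-74800 c = -11189
c = -11189/-74800 ≈ 0.1496 J/(g·K)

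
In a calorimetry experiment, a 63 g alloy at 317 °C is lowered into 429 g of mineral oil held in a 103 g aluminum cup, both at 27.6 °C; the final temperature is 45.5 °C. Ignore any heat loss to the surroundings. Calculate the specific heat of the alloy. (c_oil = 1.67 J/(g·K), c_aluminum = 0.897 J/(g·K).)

c ≈ 0.846 J/(g·K)

Let T be the final temperature. ΣQ_i = 0:
63×c×(45.5 − 317) + 429×1.67×(45.5 − 27.6) + 103×0.897×(45.5 − 27.6) = 0
-17104 c = -14478
c = -14478/-17104 ≈ 0.8464 J/(g·K)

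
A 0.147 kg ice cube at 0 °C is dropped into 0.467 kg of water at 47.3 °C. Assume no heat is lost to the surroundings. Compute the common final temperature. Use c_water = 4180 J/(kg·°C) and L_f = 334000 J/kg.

Energy conservation, ΣQ = 0:
latent heat to melt: 0.147×334000 = 49098
  meltwater 0→T: 0.147×4180×T = 614.46 T
  water cools: 0.467×4180×(T − 47.3) = 1952.1(T − 47.3)
2566.5 T = 92332 − 49098 = 43234
T ≈ 16.85 °C (positive, so assuming full melt was valid).

T_f ≈ 16.8 °C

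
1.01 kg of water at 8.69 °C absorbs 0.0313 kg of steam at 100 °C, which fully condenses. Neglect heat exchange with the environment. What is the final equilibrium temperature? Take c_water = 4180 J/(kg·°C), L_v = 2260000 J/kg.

T_f ≈ 27.7 °C

Heat gained plus heat lost sum to zero:
steam→water at 100 °C releases m L_v = 0.0313·2260000 = 70738
  condensate cools 100→T: 0.0313·4180·(T − 100) = 130.83(T − 100)
  original water: 4221.8(T − 8.69)
4352.6 T = 70738 + 13083 + 36687 = 120509
T ≈ 27.69 °C, under the boiling point, so the assumption holds.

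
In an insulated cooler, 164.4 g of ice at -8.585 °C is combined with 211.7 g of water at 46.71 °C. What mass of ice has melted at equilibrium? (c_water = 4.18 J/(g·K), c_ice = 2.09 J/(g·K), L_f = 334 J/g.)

m_melted ≈ 115 g

Water can give up m c ΔT = 211.7·4.18·46.71 = 41334 J before reaching 0 °C.
Of that, 164.4·2.09·8.585 = 2949.8 J goes to bring the ice to 0 °C, leaving 38384 J.
To melt every bit of ice: 164.4·334 = 54910 J.
That's not enough to melt it all — equilibrium is at 0 °C with ice remaining.
m_melted·334 = 38384  ⇒  m_melted ≈ 114.9 g.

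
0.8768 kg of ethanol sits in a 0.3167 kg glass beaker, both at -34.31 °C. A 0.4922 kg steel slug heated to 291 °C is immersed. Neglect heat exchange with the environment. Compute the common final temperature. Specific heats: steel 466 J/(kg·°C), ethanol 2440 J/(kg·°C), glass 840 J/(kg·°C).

T_f ≈ -6.0 °C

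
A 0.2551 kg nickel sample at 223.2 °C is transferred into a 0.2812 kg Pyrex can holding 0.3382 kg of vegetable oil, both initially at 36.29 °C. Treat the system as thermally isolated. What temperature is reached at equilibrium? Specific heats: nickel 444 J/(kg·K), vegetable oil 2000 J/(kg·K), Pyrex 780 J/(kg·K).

Taking heat into each body as positive, Σ m c ΔT = 0:
0.2551·444·(T − 223.2) + 0.3382·2000·(T − 36.29) + 0.2812·780·(T − 36.29) = 0
113.26(T − 223.2) + 676.4(T − 36.29) + 219.34(T − 36.29) = 0
(113.26 + 676.4 + 219.34) T = 113.26·223.2 + 676.4·36.29 + 219.34·36.29
T ≈ 57.27 °C

T_f ≈ 57.3 °C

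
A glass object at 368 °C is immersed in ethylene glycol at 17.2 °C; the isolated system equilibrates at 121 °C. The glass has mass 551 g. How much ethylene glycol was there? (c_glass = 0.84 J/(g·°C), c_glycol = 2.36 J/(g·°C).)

Heat lost by the glass = heat gained by the glycol:
551·0.84·(368 − 121) = m·2.36·(121 − 17.2)
244.97 m = 114321  ⇒  m ≈ 466.7 g

m ≈ 467 g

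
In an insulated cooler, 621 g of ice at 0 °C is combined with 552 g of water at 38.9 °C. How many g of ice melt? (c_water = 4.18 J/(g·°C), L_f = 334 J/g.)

Water can give up m c ΔT = 552·4.18·38.9 = 89756 J before reaching 0 °C.
To melt every bit of ice: 621·334 = 207414 J.
That's not enough to melt it all — equilibrium is at 0 °C with ice remaining.
m_melted·334 = 89756  ⇒  m_melted ≈ 268.7 g.

m_melted ≈ 269 g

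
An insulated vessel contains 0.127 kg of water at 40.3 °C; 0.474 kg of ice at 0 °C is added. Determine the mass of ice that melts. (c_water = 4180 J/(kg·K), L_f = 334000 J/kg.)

Cooling the water to 0 °C releases 0.127·4180·40.3 = 21394 J.
Melting all 0.474 kg of ice would need 0.474·334000 = 158316 J.
21394 J < 158316 J, so only part of the ice melts and the system sits at 0 °C.
m_melted·334000 = 21394  ⇒  m_melted ≈ 0.06405 kg.

m_melted ≈ 0.0641 kg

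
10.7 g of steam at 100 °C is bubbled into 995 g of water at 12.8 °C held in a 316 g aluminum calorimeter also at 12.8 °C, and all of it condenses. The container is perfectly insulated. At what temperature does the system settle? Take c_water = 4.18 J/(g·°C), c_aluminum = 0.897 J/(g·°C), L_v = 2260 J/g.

T_f ≈ 19.1 °C

Energy balance with sensible and latent terms:
condense steam: −10.7·2260 = −24182; condensate cools 100→T: 10.7·4.18·(T − 100) = 44.73(T − 100); water warms: 995·4.18·(T − 12.8) = 4159.1(T − 12.8); cup: 283.45(T − 12.8)
4487.3 T = 24182 + 4472.6 + 56865 = 85519
T ≈ 19.06 °C (< 100 °C, so full condensation is consistent).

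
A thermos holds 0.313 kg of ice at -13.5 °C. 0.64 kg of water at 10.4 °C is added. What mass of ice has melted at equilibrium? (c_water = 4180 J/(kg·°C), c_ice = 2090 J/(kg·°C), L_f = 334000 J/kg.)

m_melted ≈ 0.0569 kg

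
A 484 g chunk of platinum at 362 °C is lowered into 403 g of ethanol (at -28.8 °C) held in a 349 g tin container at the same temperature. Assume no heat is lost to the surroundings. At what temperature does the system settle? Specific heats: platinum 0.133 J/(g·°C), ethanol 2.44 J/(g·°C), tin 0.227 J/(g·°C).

Heat gained plus heat lost sum to zero:
484·0.133·(T − 362) + 403·2.44·(T − (-28.8)) + 349·0.227·(T − (-28.8)) = 0
(64.37 + 983.32 + 79.22) T = 64.37·362 + 983.32·(-28.8) + 79.22·(-28.8)
T = -7298.6/1126.9 ≈ -6.48 °C

T_f ≈ -6.5 °C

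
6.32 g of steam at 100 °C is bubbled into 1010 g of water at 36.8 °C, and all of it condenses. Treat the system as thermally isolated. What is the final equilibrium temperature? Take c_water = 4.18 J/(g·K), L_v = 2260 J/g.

T_f ≈ 40.6 °C

Heat gained plus heat lost sum to zero:
latent heat released on condensation: 6.32×2260 = 14283
  condensate cools 100→T: 6.32×4.18×(T − 100) = 26.42(T − 100)
  water warms: 1010×4.18×(T − 36.8) = 4221.8(T − 36.8)
4248.2 T = 14283 + 2641.8 + 155362 = 172287
T ≈ 40.56 °C (< 100 °C, so full condensation is consistent).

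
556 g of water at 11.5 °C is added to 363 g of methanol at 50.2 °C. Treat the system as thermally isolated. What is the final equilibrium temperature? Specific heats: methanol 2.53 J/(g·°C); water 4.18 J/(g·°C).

|Q_methanol| = |Q_water|:
363×2.53×(50.2 − T) = 556×4.18×(T − 11.5)
918.39(50.2 − T) = 2324.1(T − 11.5)
3242.5 T = 72830  ⇒  T ≈ 22.46 °C

T_f ≈ 22.5 °C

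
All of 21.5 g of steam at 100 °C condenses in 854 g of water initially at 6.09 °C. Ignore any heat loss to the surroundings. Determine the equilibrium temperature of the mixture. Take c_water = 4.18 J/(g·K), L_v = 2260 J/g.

T_f ≈ 21.7 °C

Setting the total heat transfer to zero:
condense steam: −21.5×2260 = −48590; condensed water 100 °C→T: 89.87(T − 100); original water: 3569.7(T − 6.09)
3659.6 T = 48590 + 8987 + 21740 = 79317
T ≈ 21.67 °C, under the boiling point, so the assumption holds.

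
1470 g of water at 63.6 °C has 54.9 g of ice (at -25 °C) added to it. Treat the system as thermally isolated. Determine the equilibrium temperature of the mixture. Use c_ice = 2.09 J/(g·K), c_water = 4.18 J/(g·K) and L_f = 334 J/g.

Let T be the final temperature. ΣQ_i = 0:
ice -25→0 °C: 54.9·2.09·25 = 2868.5
  fusion: m_ice L_f = 54.9·334 = 18337
  warm the meltwater: 229.48 T
  water: 6144.6(T − 63.6)
6374.1 T = 390797 − 21205 = 369591
T ≈ 57.98 °C — above 0 °C, consistent with complete melting.

T_f ≈ 58.0 °C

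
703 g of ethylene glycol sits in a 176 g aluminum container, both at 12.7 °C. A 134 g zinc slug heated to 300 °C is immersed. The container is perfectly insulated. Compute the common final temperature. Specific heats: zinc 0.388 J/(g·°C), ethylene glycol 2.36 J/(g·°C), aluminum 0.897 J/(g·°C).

T_f ≈ 20.7 °C

Let T be the final temperature. ΣQ_i = 0:
134×0.388×(T − 300) + 703×2.36×(T − 12.7) + 176×0.897×(T − 12.7) = 0
(51.99 + 1659.1 + 157.87) T = 51.99×300 + 1659.1×12.7 + 157.87×12.7
T = 38673 / 1868.9 = 20.7 °C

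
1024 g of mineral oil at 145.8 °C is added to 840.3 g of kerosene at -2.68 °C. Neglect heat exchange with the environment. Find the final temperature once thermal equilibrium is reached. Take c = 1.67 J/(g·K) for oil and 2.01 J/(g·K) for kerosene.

T_f ≈ 72.0 °C

T_f = Σ m_i c_i T_i / Σ m_i c_i:
T_f = (1710.1×145.8 + 1689×(-2.68)) / (1710.1 + 1689)
    = 244803 / 3399.1 ≈ 72.02 °C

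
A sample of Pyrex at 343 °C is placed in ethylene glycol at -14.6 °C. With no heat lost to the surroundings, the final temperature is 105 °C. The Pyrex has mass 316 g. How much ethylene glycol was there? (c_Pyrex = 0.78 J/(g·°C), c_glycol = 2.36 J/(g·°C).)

m ≈ 208 g

|Q_Pyrex| = |Q_glycol|:
316·0.78·(343 − 105) = m·2.36·(105 − (-14.6))
282.26 m = 58662  ⇒  m ≈ 207.8 g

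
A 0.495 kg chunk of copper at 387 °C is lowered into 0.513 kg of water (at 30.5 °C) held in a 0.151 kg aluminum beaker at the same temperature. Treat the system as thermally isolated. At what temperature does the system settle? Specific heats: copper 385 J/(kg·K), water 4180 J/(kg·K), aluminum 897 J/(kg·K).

Let T be the final temperature. ΣQ_i = 0:
0.495×385×(T − 387) + 0.513×4180×(T − 30.5) + 0.151×897×(T − 30.5) = 0
190.57(T − 387) + 2144.3(T − 30.5) + 135.45(T − 30.5) = 0
2470.4 T = 143286
T = 143286/2470.4 ≈ 58.00 °C

T_f ≈ 58.0 °C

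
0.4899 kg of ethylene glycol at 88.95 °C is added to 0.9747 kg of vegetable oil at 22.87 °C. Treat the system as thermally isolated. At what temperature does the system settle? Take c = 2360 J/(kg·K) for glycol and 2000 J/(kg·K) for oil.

Let T be the final temperature. ΣQ_i = 0:
0.4899×2360×(T − 88.95) + 0.9747×2000×(T − 22.87) = 0
1156.2(T − 88.95) + 1949.4(T − 22.87) = 0
(1156.2 + 1949.4) T = 1156.2×88.95 + 1949.4×22.87
T = 147424/3105.6 ≈ 47.47 °C

T_f ≈ 47.5 °C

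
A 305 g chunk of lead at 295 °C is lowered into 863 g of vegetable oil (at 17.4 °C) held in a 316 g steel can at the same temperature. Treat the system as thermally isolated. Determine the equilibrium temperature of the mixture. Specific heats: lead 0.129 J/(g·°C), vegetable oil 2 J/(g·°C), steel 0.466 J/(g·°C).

T_f ≈ 23.1 °C

Taking heat into each body as positive, Σ m c ΔT = 0:
305*0.129*(T − 295) + 863*2*(T − 17.4) + 316*0.466*(T − 17.4) = 0
39.34(T − 295) + 1726(T − 17.4) + 147.26(T − 17.4) = 0
(39.34 + 1726 + 147.26) T = 39.34*295 + 1726*17.4 + 147.26*17.4
T ≈ 23.11 °C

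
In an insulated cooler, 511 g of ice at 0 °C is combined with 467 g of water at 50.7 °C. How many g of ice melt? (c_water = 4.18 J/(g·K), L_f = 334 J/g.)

Cooling the water to 0 °C releases 467·4.18·50.7 = 98969 J.
Fully melting the ice requires m_ice L_f = 511·334 = 170674 J.
That's not enough to melt it all — equilibrium is at 0 °C with ice remaining.
m_melted·334 = 98969  ⇒  m_melted ≈ 296.3 g.

m_melted ≈ 296 g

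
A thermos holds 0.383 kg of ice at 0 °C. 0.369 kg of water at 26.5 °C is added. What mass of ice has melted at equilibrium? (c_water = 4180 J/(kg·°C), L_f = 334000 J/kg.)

m_melted ≈ 0.122 kg

Heat available from the water dropping to 0 °C: 0.369·4180·26.5 = 40874 J.
Fully melting the ice requires m_ice L_f = 0.383·334000 = 127922 J.
Since 40874 < 127922 J, not all the ice melts; equilibrium is at 0 °C.
m_melted·334000 = 40874  ⇒  m_melted ≈ 0.1224 kg.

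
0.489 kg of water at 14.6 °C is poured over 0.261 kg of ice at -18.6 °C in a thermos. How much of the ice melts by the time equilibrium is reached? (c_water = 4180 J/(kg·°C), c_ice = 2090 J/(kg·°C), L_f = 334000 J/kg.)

m_melted ≈ 0.059 kg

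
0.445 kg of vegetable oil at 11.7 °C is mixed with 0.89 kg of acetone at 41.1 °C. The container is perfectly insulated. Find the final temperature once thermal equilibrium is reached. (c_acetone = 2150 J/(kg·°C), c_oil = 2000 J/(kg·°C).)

T_f ≈ 31.8 °C

T_f is the heat-capacity-weighted average of the initial temperatures:
T_f = (1913.5·41.1 + 890·11.7) / (1913.5 + 890)
    = 89058 / 2803.5 ≈ 31.77 °C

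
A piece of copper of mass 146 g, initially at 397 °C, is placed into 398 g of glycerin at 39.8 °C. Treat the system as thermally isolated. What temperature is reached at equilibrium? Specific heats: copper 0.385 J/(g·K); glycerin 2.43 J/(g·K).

|Q_copper| = |Q_glycerin|:
146*0.385*(397 − T) = 398*2.43*(T − 39.8)
56.21(397 − T) = 967.14(T − 39.8)
1023.4 T = 60808  ⇒  T ≈ 59.42 °C

T_f ≈ 59.4 °C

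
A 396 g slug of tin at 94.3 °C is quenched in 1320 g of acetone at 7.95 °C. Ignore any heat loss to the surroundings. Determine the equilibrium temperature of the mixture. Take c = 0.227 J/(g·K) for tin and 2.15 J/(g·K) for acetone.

Heat gained plus heat lost sum to zero:
396*0.227*(T − 94.3) + 1320*2.15*(T − 7.95) = 0
2927.9 T = 31039
T ≈ 10.60 °C

T_f ≈ 10.6 °C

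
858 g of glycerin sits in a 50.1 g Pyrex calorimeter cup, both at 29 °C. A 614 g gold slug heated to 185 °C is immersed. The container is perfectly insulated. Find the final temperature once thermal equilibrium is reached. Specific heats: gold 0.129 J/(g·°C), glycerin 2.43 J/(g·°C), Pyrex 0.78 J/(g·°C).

T_f ≈ 34.6 °C

Let T be the final temperature. ΣQ_i = 0:
614·0.129·(T − 185) + 858·2.43·(T − 29) + 50.1·0.78·(T − 29) = 0
2203.2 T = 76250
T = 76250 / 2203.2 = 34.6 °C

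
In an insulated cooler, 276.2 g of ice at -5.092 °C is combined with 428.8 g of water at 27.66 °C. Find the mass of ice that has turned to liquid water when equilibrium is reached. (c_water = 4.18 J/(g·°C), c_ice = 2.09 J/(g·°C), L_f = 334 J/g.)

m_melted ≈ 140 g

Heat available from the water dropping to 0 °C: 428.8·4.18·27.66 = 49577 J.
Of that, 276.2·2.09·5.092 = 2939.4 J goes to bring the ice to 0 °C, leaving 46638 J.
Melting all 276.2 g of ice would need 276.2·334 = 92251 J.
That's not enough to melt it all — equilibrium is at 0 °C with ice remaining.
Mass melted = 46638/334 ≈ 139.6 g.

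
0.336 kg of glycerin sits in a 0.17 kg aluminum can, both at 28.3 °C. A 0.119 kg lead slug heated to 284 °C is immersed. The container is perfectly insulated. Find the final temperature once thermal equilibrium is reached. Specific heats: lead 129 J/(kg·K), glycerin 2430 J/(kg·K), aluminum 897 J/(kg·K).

With ΣQ=0 the equilibrium temperature is the m·c-weighted mean:
T_f = (15.35×284 + 816.48×28.3 + 152.49×28.3) / (15.35 + 816.48 + 152.49)
    = 31782 / 984.32 ≈ 32.29 °C

T_f ≈ 32.3 °C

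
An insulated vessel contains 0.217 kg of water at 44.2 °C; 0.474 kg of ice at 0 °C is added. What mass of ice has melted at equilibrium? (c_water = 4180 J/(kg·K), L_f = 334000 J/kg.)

Cooling the water to 0 °C releases 0.217×4180×44.2 = 40092 J.
To melt every bit of ice: 0.474×334000 = 158316 J.
40092 J < 158316 J, so only part of the ice melts and the system sits at 0 °C.
m_melted×334000 = 40092  ⇒  m_melted ≈ 0.12 kg.

m_melted ≈ 0.12 kg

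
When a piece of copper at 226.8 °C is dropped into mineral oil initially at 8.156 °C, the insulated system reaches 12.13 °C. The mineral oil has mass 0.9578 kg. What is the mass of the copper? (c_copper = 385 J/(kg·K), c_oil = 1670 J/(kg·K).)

m ≈ 0.0769 kg

Heat gained plus heat lost sum to zero:
m·385·(12.13 − 226.8) + 0.9578·1670·(12.13 − 8.156) = 0
-82648 m = -6356.5
m = -6356.5/-82648 ≈ 0.07691 kg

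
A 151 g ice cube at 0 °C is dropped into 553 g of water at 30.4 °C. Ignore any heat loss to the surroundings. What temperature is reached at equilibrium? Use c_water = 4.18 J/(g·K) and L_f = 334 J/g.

Sum of m c ΔT and latent-heat terms is zero:
melt ice: 151×334 = 50434; meltwater 0→T: 151×4.18×T = 631.18 T; water: 2311.5(T − 30.4)
2942.7 T = 70271 − 50434 = 19837
T ≈ 6.74 °C — above 0 °C, consistent with complete melting.

T_f ≈ 6.7 °C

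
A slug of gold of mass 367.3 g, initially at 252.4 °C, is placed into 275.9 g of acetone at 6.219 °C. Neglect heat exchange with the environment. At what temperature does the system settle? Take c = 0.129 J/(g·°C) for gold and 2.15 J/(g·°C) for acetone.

Conservation of energy gives ΣQ = 0:
367.3·0.129·(T − 252.4) + 275.9·2.15·(T − 6.219) = 0
47.38(T − 252.4) + 593.18(T − 6.219) = 0
640.57 T = 15648
T ≈ 24.43 °C

T_f ≈ 24.4 °C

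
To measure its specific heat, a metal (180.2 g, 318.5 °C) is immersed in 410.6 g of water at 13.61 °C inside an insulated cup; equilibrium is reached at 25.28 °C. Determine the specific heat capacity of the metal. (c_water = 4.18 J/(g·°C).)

c ≈ 0.379 J/(g·°C)

Net heat exchanged in the isolated system is zero:
180.2×c×(25.28 − 318.5) + 410.6×4.18×(25.28 − 13.61) = 0
-52838 c = -20029
c = -20029/-52838 ≈ 0.3791 J/(g·°C)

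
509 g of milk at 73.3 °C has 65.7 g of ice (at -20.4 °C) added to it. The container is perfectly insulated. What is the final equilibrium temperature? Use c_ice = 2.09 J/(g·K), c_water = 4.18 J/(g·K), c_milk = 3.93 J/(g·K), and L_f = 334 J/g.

T_f ≈ 53.6 °C

Net heat exchanged in the isolated system is zero:
warm ice to 0 °C: 65.7×2.09×(0 − (-20.4)) = 2801.2; melt ice: 65.7×334 = 21944; meltwater 0→T: 65.7×4.18×T = 274.63 T; milk cools: 509×3.93×(T − 73.3) = 2000.4(T − 73.3)
2275 T = 146627 − 24745 = 121882
T ≈ 53.57 °C. Since T > 0 °C, the all-ice-melts assumption holds.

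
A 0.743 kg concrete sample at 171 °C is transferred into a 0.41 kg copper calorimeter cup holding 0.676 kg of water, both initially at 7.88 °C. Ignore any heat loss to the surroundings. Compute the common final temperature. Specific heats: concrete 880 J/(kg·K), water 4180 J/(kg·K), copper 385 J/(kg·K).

T_f ≈ 37.2 °C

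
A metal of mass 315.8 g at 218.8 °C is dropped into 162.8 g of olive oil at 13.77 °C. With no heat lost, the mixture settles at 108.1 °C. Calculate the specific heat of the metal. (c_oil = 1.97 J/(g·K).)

c ≈ 0.865 J/(g·K)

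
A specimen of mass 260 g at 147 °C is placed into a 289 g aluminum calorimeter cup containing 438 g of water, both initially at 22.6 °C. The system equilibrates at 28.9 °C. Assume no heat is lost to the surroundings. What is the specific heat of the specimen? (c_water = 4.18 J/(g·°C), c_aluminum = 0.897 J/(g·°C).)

Let T be the final temperature. ΣQ_i = 0:
260·c·(28.9 − 147) + 438·4.18·(28.9 − 22.6) + 289·0.897·(28.9 − 22.6) = 0
-30706 c = -13167
c = -13167/-30706 ≈ 0.4288 J/(g·°C)

c ≈ 0.429 J/(g·°C)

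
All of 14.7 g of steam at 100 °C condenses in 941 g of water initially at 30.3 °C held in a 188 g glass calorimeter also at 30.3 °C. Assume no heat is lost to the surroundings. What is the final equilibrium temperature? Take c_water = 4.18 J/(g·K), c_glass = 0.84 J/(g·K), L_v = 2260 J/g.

T_f ≈ 39.3 °C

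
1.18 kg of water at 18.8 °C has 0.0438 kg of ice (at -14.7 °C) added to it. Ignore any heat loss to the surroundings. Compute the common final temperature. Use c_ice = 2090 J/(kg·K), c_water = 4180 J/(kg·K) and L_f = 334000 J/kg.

Setting the total heat transfer to zero:
warm ice to 0 °C: 0.0438·2090·(0 − (-14.7)) = 1345.7; fusion: m_ice L_f = 0.0438·334000 = 14629; meltwater 0→T: 0.0438·4180·T = 183.08 T; water cools: 1.18·4180·(T − 18.8) = 4932.4(T − 18.8)
5115.5 T = 92729 − 15975 = 76754
T ≈ 15.00 °C — above 0 °C, consistent with complete melting.

T_f ≈ 15.0 °C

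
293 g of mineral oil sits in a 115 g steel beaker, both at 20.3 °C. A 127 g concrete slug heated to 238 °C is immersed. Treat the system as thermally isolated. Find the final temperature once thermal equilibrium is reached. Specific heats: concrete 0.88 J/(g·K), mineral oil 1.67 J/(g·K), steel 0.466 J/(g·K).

T_f is the heat-capacity-weighted average of the initial temperatures:
T_f = (111.76·238 + 489.31·20.3 + 53.59·20.3) / (111.76 + 489.31 + 53.59)
    = 37620 / 654.66 ≈ 57.46 °C

T_f ≈ 57.5 °C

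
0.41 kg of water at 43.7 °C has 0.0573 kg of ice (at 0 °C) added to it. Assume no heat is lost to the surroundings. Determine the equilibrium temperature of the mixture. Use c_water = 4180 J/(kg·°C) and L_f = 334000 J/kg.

Sum of m c ΔT and latent-heat terms is zero:
latent heat to melt: 0.0573×334000 = 19138; warm the meltwater: 239.51 T; water cools: 0.41×4180×(T − 43.7) = 1713.8(T − 43.7)
1953.3 T = 74893 − 19138 = 55755
T ≈ 28.54 °C (positive, so assuming full melt was valid).

T_f ≈ 28.5 °C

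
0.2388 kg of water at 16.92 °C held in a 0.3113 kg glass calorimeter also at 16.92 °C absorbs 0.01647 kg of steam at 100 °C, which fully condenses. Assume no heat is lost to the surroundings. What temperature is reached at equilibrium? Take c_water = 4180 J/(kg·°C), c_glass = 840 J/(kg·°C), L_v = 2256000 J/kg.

T_f ≈ 49.2 °C

Energy balance with sensible and latent terms:
steam→water at 100 °C releases m L_v = 0.01647·2256000 = 37156; condensate cools 100→T: 0.01647·4180·(T − 100) = 68.84(T − 100); water warms: 0.2388·4180·(T − 16.92) = 998.18(T − 16.92); glass cup: 0.3113·840·(T − 16.92) = 261.49(T − 16.92)
1328.5 T = 37156 + 6884.5 + 21314 = 65354
T ≈ 49.19 °C (< 100 °C, so full condensation is consistent).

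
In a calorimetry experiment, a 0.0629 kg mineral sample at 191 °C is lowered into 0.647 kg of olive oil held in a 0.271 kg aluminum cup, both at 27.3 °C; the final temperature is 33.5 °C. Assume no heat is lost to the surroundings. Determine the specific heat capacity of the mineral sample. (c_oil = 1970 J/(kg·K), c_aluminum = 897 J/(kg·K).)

c ≈ 950 J/(kg·K)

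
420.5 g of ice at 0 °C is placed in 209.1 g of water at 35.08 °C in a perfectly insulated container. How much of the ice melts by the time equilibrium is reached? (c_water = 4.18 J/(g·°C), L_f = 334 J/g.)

Water can give up m c ΔT = 209.1·4.18·35.08 = 30661 J before reaching 0 °C.
To melt every bit of ice: 420.5·334 = 140447 J.
Since 30661 < 140447 J, not all the ice melts; equilibrium is at 0 °C.
m_melt = 30661 / L_f = 91.8 g.

m_melted ≈ 91.8 g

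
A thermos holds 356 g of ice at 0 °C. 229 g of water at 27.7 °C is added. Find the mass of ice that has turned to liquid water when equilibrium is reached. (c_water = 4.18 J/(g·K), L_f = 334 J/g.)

m_melted ≈ 79.4 g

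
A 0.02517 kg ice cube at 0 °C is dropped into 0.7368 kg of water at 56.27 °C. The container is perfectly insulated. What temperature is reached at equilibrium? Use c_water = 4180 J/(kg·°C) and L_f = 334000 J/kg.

T_f ≈ 51.8 °C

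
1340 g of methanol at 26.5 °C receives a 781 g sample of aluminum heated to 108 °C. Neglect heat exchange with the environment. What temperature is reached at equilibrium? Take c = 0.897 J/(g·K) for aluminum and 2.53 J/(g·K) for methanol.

T_f ≈ 40.5 °C

Energy conservation, ΣQ = 0:
781·0.897·(T − 108) + 1340·2.53·(T − 26.5) = 0
700.56(T − 108) + 3390.2(T − 26.5) = 0
(700.56 + 3390.2) T = 700.56·108 + 3390.2·26.5
T = 165500 / 4090.8 = 40.5 °C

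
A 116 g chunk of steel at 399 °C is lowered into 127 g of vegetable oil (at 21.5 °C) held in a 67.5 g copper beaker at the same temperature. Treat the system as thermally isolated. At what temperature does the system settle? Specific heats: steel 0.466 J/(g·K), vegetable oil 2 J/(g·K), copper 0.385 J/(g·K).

T_f ≈ 82.6 °C

Setting the total heat transfer to zero:
116·0.466·(T − 399) + 127·2·(T − 21.5) + 67.5·0.385·(T − 21.5) = 0
54.06(T − 399) + 254(T − 21.5) + 25.99(T − 21.5) = 0
334.04 T = 27588
T ≈ 82.59 °C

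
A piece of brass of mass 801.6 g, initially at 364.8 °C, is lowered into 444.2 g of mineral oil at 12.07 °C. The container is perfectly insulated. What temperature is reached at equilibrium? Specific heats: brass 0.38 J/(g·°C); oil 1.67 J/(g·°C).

Energy conservation, ΣQ = 0:
801.6×0.38×(T − 364.8) + 444.2×1.67×(T − 12.07) = 0
304.61(T − 364.8) + 741.81(T − 12.07) = 0
1046.4 T = 120075
T = 120075 / 1046.4 = 115 °C

T_f ≈ 114.7 °C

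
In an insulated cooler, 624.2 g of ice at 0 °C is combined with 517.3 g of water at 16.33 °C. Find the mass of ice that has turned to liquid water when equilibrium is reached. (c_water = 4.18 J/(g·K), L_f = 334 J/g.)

m_melted ≈ 106 g

Cooling the water to 0 °C releases 517.3·4.18·16.33 = 35311 J.
Fully melting the ice requires m_ice L_f = 624.2·334 = 208483 J.
35311 J < 208483 J, so only part of the ice melts and the system sits at 0 °C.
m_melt = 35311 / L_f = 105.7 g.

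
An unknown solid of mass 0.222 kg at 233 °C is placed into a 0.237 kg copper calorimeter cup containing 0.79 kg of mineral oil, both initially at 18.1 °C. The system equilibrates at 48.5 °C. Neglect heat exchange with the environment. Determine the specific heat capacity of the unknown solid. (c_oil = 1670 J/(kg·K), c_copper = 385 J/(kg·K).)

Heat gained plus heat lost sum to zero:
0.222×c×(48.5 − 233) + 0.79×1670×(48.5 − 18.1) + 0.237×385×(48.5 − 18.1) = 0
-40.96 c = -42881
c = -42881/-40.96 ≈ 1047 J/(kg·K)

c ≈ 1050 J/(kg·K)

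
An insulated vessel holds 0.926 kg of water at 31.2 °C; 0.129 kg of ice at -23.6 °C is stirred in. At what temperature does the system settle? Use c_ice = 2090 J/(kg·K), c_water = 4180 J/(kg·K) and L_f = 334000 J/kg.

T_f ≈ 16.2 °C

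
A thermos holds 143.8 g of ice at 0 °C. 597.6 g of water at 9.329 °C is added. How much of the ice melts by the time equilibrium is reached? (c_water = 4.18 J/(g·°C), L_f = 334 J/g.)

m_melted ≈ 69.8 g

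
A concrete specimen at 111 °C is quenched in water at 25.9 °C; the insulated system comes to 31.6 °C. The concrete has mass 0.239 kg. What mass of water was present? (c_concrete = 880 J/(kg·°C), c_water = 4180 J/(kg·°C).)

|Q_concrete| = |Q_water|:
0.239·880·(111 − 31.6) = m·4180·(31.6 − 25.9)
23826 m = 16699  ⇒  m ≈ 0.7009 kg

m ≈ 0.701 kg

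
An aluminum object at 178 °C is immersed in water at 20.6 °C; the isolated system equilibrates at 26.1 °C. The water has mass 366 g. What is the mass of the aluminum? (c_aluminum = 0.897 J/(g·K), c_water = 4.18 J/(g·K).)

Taking heat into each body as positive, Σ m c ΔT = 0:
m·0.897·(26.1 − 178) + 366·4.18·(26.1 − 20.6) = 0
-136.25 m = -8414.3
m = -8414.3/-136.25 ≈ 61.75 g

m ≈ 61.8 g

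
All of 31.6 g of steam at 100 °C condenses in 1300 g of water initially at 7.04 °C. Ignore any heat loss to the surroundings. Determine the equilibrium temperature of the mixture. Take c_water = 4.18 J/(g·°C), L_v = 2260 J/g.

T_f ≈ 22.1 °C

Conservation of energy gives ΣQ = 0:
latent heat released on condensation: 31.6×2260 = 71416
  condensate cools 100→T: 31.6×4.18×(T − 100) = 132.09(T − 100)
  original water: 5434(T − 7.04)
5566.1 T = 71416 + 13209 + 38255 = 122880
T ≈ 22.08 °C (< 100 °C, so full condensation is consistent).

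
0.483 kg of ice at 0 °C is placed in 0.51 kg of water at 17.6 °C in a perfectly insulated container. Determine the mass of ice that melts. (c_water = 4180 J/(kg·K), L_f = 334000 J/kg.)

m_melted ≈ 0.112 kg

Heat available from the water dropping to 0 °C: 0.51×4180×17.6 = 37520 J.
To melt every bit of ice: 0.483×334000 = 161322 J.
Since 37520 < 161322 J, not all the ice melts; equilibrium is at 0 °C.
Mass melted = 37520/334000 ≈ 0.1123 kg.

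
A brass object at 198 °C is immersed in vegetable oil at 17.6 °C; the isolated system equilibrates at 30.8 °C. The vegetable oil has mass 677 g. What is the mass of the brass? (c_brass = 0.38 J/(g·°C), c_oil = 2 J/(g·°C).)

m ≈ 281 g

Heat gained plus heat lost sum to zero:
m·0.38·(30.8 − 198) + 677·2·(30.8 − 17.6) = 0
-63.54 m = -17873
m = -17873/-63.54 ≈ 281.3 g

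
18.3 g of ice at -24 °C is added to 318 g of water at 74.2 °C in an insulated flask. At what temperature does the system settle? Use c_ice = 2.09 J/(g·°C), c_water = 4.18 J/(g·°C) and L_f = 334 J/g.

T_f ≈ 65.2 °C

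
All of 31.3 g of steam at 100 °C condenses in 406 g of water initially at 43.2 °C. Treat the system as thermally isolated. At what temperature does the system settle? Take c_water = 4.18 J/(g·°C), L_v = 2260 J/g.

Net heat exchanged in the isolated system is zero:
condense steam: −31.3×2260 = −70738; condensate cools 100→T: 31.3×4.18×(T − 100) = 130.83(T − 100); water warms: 406×4.18×(T − 43.2) = 1697.1(T − 43.2)
1827.9 T = 70738 + 13083 + 73314 = 157135
T ≈ 85.96 °C — below 100 °C, confirming all the steam condensed.

T_f ≈ 86.0 °C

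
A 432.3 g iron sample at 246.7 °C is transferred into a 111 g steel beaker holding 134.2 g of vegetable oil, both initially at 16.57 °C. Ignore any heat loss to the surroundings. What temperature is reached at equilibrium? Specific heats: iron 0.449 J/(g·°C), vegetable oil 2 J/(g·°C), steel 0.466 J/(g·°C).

Taking heat into each body as positive, Σ m c ΔT = 0:
432.3·0.449·(T − 246.7) + 134.2·2·(T − 16.57) + 111·0.466·(T − 16.57) = 0
194.1(T − 246.7) + 268.4(T − 16.57) + 51.73(T − 16.57) = 0
(194.1 + 268.4 + 51.73) T = 194.1·246.7 + 268.4·16.57 + 51.73·16.57
T = 53190 / 514.23 = 103 °C

T_f ≈ 103.4 °C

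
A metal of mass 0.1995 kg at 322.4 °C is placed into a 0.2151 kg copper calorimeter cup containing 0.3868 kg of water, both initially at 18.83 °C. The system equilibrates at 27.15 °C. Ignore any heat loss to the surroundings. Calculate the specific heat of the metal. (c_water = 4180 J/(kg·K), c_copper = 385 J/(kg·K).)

c ≈ 240 J/(kg·K)

Energy conservation, ΣQ = 0:
0.1995·c·(27.15 − 322.4) + 0.3868·4180·(27.15 − 18.83) + 0.2151·385·(27.15 − 18.83) = 0
-58.9 c = -14141
c = -14141/-58.9 ≈ 240.1 J/(kg·K)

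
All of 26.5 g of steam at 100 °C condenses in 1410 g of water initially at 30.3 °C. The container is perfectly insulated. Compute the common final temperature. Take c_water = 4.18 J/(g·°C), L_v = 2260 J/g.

T_f ≈ 41.6 °C

Net heat exchanged in the isolated system is zero:
condense steam: −26.5×2260 = −59890
  condensate cools 100→T: 26.5×4.18×(T − 100) = 110.77(T − 100)
  water warms: 1410×4.18×(T − 30.3) = 5893.8(T − 30.3)
6004.6 T = 59890 + 11077 + 178582 = 249549
T ≈ 41.56 °C — below 100 °C, confirming all the steam condensed.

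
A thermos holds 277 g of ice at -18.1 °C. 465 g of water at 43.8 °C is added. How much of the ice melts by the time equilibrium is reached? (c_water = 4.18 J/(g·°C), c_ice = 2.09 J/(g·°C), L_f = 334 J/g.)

m_melted ≈ 224 g

Heat available from the water dropping to 0 °C: 465·4.18·43.8 = 85134 J.
Of that, 277·2.09·18.1 = 10479 J goes to bring the ice to 0 °C, leaving 74655 J.
Melting all 277 g of ice would need 277·334 = 92518 J.
Since 74655 < 92518 J, not all the ice melts; equilibrium is at 0 °C.
m_melted·334 = 74655  ⇒  m_melted ≈ 223.5 g.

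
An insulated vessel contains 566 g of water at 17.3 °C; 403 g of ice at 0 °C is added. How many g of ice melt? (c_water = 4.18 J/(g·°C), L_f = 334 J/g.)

m_melted ≈ 123 g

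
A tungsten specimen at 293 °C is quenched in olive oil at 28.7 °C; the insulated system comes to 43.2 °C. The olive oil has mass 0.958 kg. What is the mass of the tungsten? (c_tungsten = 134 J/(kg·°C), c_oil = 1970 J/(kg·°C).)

m ≈ 0.818 kg

Let T be the final temperature. ΣQ_i = 0:
m×134×(43.2 − 293) + 0.958×1970×(43.2 − 28.7) = 0
-33473 m = -27365
m = -27365/-33473 ≈ 0.8175 kg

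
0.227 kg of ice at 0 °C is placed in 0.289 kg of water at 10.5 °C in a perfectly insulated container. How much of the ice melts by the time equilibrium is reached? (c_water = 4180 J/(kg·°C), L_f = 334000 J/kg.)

m_melted ≈ 0.038 kg

Heat available from the water dropping to 0 °C: 0.289×4180×10.5 = 12684 J.
Fully melting the ice requires m_ice L_f = 0.227×334000 = 75818 J.
Since 12684 < 75818 J, not all the ice melts; equilibrium is at 0 °C.
m_melted×334000 = 12684  ⇒  m_melted ≈ 0.03798 kg.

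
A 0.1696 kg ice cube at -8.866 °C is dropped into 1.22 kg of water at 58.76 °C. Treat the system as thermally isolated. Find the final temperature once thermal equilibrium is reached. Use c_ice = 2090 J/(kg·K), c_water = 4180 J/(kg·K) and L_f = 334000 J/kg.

Let T be the final temperature. ΣQ_i = 0:
ice -8.866→0 °C: 0.1696·2090·8.866 = 3142.7; fusion: m_ice L_f = 0.1696·334000 = 56646; meltwater 0→T: 0.1696·4180·T = 708.93 T; water: 5099.6(T − 58.76)
5808.5 T = 299652 − 59789 = 239863
T ≈ 41.30 °C. Since T > 0 °C, the all-ice-melts assumption holds.

T_f ≈ 41.3 °C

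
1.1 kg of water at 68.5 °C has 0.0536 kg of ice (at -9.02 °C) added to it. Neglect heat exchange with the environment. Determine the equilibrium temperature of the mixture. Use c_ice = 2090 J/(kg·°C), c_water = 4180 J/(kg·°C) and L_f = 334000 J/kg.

T_f ≈ 61.4 °C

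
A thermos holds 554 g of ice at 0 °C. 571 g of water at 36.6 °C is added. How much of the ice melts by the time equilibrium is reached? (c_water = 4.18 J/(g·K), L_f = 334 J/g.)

Cooling the water to 0 °C releases 571·4.18·36.6 = 87356 J.
Melting all 554 g of ice would need 554·334 = 185036 J.
87356 J < 185036 J, so only part of the ice melts and the system sits at 0 °C.
m_melted·334 = 87356  ⇒  m_melted ≈ 261.5 g.

m_melted ≈ 262 g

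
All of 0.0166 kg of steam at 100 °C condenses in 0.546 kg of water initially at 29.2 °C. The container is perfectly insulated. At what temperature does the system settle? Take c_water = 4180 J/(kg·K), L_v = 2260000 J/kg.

T_f ≈ 47.2 °C

Heat gained plus heat lost sum to zero:
latent heat released on condensation: 0.0166·2260000 = 37516; condensed water 100 °C→T: 69.39(T − 100); original water: 2282.3(T − 29.2)
2351.7 T = 37516 + 6938.8 + 66643 = 111097
T ≈ 47.24 °C, under the boiling point, so the assumption holds.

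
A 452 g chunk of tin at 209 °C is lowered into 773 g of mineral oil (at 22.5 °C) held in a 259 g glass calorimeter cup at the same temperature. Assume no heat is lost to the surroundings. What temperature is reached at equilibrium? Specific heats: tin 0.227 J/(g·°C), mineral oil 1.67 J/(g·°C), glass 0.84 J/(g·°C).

T_f ≈ 34.4 °C

Setting the total heat transfer to zero:
452*0.227*(T − 209) + 773*1.67*(T − 22.5) + 259*0.84*(T − 22.5) = 0
(102.6 + 1290.9 + 217.56) T = 102.6*209 + 1290.9*22.5 + 217.56*22.5
T = 55385 / 1611.1 = 34.4 °C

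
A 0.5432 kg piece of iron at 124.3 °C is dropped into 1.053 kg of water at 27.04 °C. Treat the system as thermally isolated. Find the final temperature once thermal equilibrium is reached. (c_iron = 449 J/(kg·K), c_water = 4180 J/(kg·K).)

T_f ≈ 32.1 °C

T_f is the heat-capacity-weighted average of the initial temperatures:
T_f = (243.9×124.3 + 4401.5×27.04) / (243.9 + 4401.5)
    = 149334 / 4645.4 ≈ 32.15 °C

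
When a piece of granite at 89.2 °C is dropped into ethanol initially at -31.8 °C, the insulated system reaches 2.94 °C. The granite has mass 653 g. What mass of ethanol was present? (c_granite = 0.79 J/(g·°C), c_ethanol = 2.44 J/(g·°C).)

m ≈ 525 g

Taking heat into each body as positive, Σ m c ΔT = 0:
653·0.79·(2.94 − 89.2) + m·2.44·(2.94 − (-31.8)) = 0
84.77 m = 44499
m = 44499/84.77 ≈ 525 g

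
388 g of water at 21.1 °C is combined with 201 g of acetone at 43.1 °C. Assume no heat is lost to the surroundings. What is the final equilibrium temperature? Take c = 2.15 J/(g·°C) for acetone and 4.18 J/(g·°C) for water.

Taking heat into each body as positive, Σ m c ΔT = 0:
201*2.15*(T − 43.1) + 388*4.18*(T − 21.1) = 0
432.15(T − 43.1) + 1621.8(T − 21.1) = 0
(432.15 + 1621.8) T = 432.15*43.1 + 1621.8*21.1
T = 52846/2054 ≈ 25.73 °C

T_f ≈ 25.7 °C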